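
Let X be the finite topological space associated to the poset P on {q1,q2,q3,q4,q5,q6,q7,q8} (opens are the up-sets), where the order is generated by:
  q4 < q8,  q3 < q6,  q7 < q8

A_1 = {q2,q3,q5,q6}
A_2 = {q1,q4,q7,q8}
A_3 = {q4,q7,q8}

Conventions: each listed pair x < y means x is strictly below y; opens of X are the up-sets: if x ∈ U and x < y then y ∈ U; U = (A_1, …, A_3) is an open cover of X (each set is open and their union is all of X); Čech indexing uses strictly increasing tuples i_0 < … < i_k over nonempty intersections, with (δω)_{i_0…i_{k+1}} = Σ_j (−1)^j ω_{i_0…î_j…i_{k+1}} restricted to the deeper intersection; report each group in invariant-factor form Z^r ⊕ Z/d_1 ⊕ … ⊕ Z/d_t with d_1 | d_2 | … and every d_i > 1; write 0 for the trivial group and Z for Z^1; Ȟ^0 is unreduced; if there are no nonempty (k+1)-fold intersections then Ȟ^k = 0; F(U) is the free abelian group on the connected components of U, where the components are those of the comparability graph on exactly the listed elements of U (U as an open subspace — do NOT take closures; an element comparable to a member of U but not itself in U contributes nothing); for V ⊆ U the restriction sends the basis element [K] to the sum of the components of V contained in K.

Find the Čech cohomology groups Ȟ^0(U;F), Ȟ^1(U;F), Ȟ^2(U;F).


Ȟ^0 ≅ Z^5; Ȟ^1 ≅ 0; Ȟ^2 ≅ 0

nerve of the cover:
  A23={q4,q7,q8}
components per intersection:
  A1: {q2} {q3,q6} {q5}
  A2: {q1} {q4,q7,q8}
  A3: {q4,q7,q8}
  A23: {q4,q7,q8}
C dims 6,1; δ0: rk 1, SNF 1^1
Ȟ^0 = (6 − 1) − 0 = 5, so Ȟ^0 ≅ Z^5
Ȟ^1 = (1 − 0) − 1 = 0, so Ȟ^1 ≅ 0
Ȟ^2 = (0 − 0) − 0 = 0, so Ȟ^2 ≅ 0


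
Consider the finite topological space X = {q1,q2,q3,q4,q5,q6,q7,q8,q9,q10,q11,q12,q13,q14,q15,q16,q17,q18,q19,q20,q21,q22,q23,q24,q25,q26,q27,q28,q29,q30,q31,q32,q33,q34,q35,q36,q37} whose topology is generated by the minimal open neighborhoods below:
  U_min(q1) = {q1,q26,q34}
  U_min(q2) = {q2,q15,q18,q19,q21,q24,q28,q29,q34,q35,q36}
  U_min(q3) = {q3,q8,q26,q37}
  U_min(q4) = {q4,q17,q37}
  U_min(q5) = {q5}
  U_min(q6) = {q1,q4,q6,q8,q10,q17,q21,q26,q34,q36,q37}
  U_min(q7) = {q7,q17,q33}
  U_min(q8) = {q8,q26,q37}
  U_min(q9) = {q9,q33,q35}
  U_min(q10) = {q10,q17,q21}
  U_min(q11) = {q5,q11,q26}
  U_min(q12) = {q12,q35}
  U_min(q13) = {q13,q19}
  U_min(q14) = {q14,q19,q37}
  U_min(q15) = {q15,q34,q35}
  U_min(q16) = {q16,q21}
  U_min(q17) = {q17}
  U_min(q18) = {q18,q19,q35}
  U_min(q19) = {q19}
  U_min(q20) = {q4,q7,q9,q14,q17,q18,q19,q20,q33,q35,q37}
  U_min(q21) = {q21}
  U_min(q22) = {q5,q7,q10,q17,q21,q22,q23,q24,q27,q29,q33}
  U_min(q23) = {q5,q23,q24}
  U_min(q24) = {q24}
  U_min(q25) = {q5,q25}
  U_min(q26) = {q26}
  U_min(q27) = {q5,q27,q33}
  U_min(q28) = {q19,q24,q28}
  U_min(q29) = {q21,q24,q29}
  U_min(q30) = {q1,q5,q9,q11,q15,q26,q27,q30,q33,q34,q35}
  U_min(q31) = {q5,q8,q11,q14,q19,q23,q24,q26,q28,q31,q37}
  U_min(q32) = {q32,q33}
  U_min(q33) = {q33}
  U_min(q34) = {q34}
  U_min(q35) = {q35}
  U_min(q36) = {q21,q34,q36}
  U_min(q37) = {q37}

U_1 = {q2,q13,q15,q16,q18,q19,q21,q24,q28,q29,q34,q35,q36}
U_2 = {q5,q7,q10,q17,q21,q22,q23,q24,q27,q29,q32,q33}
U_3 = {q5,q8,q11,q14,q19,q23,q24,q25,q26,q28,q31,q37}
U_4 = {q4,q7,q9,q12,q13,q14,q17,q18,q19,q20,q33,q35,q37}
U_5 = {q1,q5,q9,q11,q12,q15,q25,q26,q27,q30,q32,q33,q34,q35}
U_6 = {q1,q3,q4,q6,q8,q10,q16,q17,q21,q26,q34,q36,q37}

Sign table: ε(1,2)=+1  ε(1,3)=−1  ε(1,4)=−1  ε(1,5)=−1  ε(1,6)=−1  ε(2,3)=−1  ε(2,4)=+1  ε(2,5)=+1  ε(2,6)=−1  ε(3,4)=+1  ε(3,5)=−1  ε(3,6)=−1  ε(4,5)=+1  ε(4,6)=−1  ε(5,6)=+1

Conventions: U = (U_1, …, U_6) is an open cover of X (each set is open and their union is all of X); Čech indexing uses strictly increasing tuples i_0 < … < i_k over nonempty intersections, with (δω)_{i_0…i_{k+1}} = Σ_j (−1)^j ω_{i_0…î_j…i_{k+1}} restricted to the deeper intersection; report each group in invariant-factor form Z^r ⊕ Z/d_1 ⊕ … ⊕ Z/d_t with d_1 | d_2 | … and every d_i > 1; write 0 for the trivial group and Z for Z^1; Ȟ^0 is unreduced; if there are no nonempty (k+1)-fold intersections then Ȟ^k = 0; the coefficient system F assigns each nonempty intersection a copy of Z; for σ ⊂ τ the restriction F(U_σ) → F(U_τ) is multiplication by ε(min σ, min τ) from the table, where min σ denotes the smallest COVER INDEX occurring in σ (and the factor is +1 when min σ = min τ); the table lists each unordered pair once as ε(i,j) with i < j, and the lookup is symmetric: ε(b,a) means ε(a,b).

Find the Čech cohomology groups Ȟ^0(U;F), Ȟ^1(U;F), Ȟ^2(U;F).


Ȟ^0 = 0, Ȟ^1 = Z/2 and Ȟ^2 = Z

nerve simplices:
  U12={q21,q24,q29} U13={q19,q24,q28} U14={q13,q18,q19,q35} U15={q15,q34,q35} U16={q16,q21,q34,q36} U23={q5,q23,q24} U24={q7,q17,q33} U25={q5,q27,q32,q33} U26={q10,q17,q21} U34={q14,q19,q37} U35={q5,q11,q25,q26} U36={q8,q26,q37} U45={q9,q12,q33,q35} U46={q4,q17,q37} U56={q1,q26,q34}
  U123={q24} U126={q21} U134={q19} U145={q35} U156={q34} U235={q5} U245={q33} U246={q17} U346={q37} U356={q26}
C dims 6,15,10; δ0: rk 6, SNF 1^5·2; δ1: rk 9, SNF 1^9
degree 0: 6−6−0 = 0 → Ȟ^0 ≅ 0
degree 1: 15−9−6 = 0 plus torsion [2] → Ȟ^1 ≅ Z/2
degree 2: 10−0−9 = 1 → Ȟ^2 ≅ Z


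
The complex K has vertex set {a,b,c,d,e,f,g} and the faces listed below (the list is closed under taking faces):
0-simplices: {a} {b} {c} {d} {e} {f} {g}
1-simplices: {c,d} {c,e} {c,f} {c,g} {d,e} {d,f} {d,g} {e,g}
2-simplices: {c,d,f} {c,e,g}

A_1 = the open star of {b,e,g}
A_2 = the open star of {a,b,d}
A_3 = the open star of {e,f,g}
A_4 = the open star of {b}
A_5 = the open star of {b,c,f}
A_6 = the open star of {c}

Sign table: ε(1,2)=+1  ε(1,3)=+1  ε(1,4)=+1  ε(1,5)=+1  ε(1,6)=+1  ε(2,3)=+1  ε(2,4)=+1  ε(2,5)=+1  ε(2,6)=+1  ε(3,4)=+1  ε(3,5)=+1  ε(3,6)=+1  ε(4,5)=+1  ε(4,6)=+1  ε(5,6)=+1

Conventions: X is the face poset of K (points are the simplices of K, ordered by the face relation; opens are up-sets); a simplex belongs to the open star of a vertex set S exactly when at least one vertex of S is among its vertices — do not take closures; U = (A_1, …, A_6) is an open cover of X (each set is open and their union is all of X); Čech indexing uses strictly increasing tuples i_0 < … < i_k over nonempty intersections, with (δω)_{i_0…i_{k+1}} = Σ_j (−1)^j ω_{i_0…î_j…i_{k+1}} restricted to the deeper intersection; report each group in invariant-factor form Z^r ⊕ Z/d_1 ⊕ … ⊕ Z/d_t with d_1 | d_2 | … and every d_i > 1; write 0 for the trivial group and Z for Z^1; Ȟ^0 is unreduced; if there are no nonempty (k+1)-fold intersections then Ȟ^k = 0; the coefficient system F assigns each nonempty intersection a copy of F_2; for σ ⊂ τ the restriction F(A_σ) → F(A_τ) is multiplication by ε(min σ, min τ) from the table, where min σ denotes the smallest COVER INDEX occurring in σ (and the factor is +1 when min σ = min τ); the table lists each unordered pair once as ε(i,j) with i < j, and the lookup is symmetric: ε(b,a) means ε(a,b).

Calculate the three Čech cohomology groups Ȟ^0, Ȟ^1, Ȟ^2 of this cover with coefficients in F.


Ȟ^0 = Z/2, Ȟ^1 = 0, Ȟ^2 = Z/2

nonempty intersections:
  A1={{b},{e},{g},{c,e},{c,g},{d,e},{d,g},{e,g},{c,e,g}} A2={{a},{b},{d},{c,d},{d,e},{d,f},{d,g},{c,d,f}} A3={{e},{f},{g},{c,e},{c,f},{c,g},{d,e},{d,f},{d,g},{e,g},{c,d,f},{c,e,g}} A4={{b}} A5={{b},{c},{f},{c,d},{c,e},{c,f},{c,g},{d,f},{c,d,f},{c,e,g}} A6={{c},{c,d},{c,e},{c,f},{c,g},{c,d,f},{c,e,g}}
  A12={{b},{d,e},{d,g}} A13={{e},{g},{c,e},{c,g},{d,e},{d,g},{e,g},{c,e,g}} A14={{b}} A15={{b},{c,e},{c,g},{c,e,g}} A16={{c,e},{c,g},{c,e,g}} A23={{d,e},{d,f},{d,g},{c,d,f}} A24={{b}} A25={{b},{c,d},{d,f},{c,d,f}} A26={{c,d},{c,d,f}} A35={{f},{c,e},{c,f},{c,g},{d,f},{c,d,f},{c,e,g}} A36={{c,e},{c,f},{c,g},{c,d,f},{c,e,g}} A45={{b}} A56={{c},{c,d},{c,e},{c,f},{c,g},{c,d,f},{c,e,g}}
  A123={{d,e},{d,g}} A124={{b}} A125={{b}} A135={{c,e},{c,g},{c,e,g}} A136={{c,e},{c,g},{c,e,g}} A145={{b}} A156={{c,e},{c,g},{c,e,g}} A235={{d,f},{c,d,f}} A236={{c,d,f}} A245={{b}} A256={{c,d},{c,d,f}} A356={{c,e},{c,f},{c,g},{c,d,f},{c,e,g}}
  A1245={{b}} A1356={{c,e},{c,g},{c,e,g}} A2356={{c,d,f}}
C dims 6,13,12,3; δ0: rk_F2 5; δ1: rk_F2 8; δ2: rk_F2 3
Ȟ^0: (6−5)−0=1 ⇒ Z/2
Ȟ^1: (13−8)−5=0 ⇒ 0
Ȟ^2: (12−3)−8=1 ⇒ Z/2


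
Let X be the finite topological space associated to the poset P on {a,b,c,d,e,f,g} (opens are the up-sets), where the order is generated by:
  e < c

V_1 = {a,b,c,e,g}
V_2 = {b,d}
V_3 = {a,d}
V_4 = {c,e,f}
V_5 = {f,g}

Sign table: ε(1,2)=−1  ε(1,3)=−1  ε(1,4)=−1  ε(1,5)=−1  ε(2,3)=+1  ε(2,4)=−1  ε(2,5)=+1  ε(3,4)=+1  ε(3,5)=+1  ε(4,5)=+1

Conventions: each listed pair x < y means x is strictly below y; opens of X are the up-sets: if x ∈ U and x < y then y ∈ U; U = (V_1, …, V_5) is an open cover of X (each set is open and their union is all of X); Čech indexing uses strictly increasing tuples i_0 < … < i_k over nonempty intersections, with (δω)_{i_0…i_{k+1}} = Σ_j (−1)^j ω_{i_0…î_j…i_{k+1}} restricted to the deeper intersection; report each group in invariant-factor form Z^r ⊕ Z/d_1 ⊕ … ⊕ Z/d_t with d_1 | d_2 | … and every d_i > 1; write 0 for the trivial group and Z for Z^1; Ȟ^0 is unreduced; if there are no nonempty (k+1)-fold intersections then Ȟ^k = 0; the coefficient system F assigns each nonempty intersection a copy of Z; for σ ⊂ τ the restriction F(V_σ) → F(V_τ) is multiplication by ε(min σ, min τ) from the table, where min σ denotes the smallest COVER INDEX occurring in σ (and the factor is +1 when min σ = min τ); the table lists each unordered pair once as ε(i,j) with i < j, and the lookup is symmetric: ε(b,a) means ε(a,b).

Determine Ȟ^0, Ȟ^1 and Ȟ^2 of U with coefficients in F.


cover nerve:
  V12={b} V13={a} V14={c,e} V15={g} V23={d} V45={f}
C dims 5,6; δ0: rk 4, SNF 1^4
Ȟ^0: (5−4)−0=1 ⇒ Z
Ȟ^1: (6−0)−4=2 ⇒ Z^2
Ȟ^2: (0−0)−0=0 ⇒ 0

Ȟ^0 ≅ Z, Ȟ^1 ≅ Z^2 and Ȟ^2 ≅ 0


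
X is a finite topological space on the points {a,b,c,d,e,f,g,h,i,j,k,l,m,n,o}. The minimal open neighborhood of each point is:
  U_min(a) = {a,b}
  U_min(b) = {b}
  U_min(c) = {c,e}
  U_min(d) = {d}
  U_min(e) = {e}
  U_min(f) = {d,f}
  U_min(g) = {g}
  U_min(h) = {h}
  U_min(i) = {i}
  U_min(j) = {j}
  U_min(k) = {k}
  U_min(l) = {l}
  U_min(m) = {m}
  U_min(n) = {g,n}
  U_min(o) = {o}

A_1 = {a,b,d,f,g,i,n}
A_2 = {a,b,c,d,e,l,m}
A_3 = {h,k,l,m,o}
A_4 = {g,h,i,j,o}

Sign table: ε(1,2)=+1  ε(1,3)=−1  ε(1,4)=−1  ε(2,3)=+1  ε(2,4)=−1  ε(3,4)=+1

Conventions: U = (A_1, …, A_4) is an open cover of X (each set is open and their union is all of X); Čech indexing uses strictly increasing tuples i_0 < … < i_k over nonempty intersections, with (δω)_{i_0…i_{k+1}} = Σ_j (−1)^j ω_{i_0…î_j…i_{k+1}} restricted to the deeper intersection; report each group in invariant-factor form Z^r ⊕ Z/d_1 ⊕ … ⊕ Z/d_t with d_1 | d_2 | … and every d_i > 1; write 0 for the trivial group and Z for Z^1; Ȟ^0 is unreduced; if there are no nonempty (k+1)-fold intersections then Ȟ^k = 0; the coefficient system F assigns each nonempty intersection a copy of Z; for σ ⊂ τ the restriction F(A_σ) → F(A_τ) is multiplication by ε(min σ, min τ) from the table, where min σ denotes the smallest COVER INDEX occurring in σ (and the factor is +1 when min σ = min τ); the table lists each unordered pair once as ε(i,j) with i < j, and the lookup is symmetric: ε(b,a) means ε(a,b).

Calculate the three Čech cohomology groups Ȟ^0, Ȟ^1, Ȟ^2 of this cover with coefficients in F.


nonempty overlaps:
  A12={a,b,d} A14={g,i} A23={l,m} A34={h,o}
C dims 4,4; δ0: rk 4, SNF 1^3·2
degree 0: 4−4−0 = 0 → Ȟ^0 ≅ 0
degree 1: 4−0−4 = 0 plus torsion [2] → Ȟ^1 ≅ Z/2
degree 2: 0−0−0 = 0 → Ȟ^2 ≅ 0

Ȟ^0 = 0; Ȟ^1 = Z/2; Ȟ^2 = 0


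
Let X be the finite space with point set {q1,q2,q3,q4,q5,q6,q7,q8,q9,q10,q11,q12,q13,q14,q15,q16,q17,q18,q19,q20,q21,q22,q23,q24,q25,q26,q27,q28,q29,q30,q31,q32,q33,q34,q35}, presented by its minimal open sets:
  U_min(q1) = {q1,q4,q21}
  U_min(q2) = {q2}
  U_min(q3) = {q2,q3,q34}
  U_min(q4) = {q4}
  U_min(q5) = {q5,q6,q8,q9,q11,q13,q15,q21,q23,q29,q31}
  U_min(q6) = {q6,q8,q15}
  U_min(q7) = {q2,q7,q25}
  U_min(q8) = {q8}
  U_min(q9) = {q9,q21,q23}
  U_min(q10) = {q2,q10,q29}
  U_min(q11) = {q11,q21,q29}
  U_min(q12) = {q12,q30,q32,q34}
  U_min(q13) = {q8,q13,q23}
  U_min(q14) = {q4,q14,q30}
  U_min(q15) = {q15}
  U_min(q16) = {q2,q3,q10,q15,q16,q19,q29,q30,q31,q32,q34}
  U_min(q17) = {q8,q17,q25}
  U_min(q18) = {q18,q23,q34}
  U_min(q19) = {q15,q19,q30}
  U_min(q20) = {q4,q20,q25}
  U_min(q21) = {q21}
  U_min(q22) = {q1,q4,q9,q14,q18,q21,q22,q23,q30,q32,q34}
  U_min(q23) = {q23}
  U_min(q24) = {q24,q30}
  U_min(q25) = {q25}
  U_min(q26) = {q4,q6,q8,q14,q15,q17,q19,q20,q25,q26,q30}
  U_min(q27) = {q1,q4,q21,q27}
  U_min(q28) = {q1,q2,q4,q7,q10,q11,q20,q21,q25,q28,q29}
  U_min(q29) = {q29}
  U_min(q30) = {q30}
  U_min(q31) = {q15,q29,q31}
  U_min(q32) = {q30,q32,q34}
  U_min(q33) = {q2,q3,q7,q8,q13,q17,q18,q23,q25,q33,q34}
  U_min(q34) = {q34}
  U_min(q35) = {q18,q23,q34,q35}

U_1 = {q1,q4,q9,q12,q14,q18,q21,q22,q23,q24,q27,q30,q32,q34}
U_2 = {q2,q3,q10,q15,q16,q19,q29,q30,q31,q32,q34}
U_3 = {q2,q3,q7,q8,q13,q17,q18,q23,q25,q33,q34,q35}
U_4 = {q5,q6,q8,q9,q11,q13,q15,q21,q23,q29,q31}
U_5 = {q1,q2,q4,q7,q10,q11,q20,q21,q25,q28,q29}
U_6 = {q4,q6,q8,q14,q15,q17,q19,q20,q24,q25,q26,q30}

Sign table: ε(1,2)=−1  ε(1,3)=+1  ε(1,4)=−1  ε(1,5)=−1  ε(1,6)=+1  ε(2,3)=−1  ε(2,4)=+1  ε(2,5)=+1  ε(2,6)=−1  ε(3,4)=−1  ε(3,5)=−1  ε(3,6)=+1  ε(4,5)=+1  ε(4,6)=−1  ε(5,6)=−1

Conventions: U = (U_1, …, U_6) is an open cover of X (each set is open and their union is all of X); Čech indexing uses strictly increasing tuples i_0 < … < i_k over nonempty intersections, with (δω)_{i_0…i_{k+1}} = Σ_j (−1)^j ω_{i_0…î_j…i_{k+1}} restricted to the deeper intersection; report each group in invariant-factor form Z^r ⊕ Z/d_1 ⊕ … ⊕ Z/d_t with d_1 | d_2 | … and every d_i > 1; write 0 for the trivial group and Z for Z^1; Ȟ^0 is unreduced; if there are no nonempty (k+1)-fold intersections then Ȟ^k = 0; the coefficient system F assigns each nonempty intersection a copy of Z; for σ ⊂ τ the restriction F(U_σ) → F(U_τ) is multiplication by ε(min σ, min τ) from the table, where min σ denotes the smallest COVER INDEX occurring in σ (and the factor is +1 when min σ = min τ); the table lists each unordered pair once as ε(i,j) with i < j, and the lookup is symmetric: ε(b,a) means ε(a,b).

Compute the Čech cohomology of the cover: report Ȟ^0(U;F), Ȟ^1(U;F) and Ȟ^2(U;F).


nerve of the cover:
  U12={q30,q32,q34} U13={q18,q23,q34} U14={q9,q21,q23} U15={q1,q4,q21} U16={q4,q14,q24,q30} U23={q2,q3,q34} U24={q15,q29,q31} U25={q2,q10,q29} U26={q15,q19,q30} U34={q8,q13,q23} U35={q2,q7,q25} U36={q8,q17,q25} U45={q11,q21,q29} U46={q6,q8,q15} U56={q4,q20,q25}
  U123={q34} U126={q30} U134={q23} U145={q21} U156={q4} U235={q2} U245={q29} U246={q15} U346={q8} U356={q25}
C dims 6,15,10; δ0: rk 5, SNF 1^5; δ1: rk 10, SNF 1^9·2
Ȟ^0 = (6 − 5) − 0 = 1, so Ȟ^0 ≅ Z
Ȟ^1 = (15 − 10) − 5 = 0, so Ȟ^1 ≅ 0
Ȟ^2 = (10 − 0) − 10 = 0 plus torsion [2], so Ȟ^2 ≅ Z/2

Ȟ^0 ≅ Z,  Ȟ^1 ≅ 0,  Ȟ^2 ≅ Z/2


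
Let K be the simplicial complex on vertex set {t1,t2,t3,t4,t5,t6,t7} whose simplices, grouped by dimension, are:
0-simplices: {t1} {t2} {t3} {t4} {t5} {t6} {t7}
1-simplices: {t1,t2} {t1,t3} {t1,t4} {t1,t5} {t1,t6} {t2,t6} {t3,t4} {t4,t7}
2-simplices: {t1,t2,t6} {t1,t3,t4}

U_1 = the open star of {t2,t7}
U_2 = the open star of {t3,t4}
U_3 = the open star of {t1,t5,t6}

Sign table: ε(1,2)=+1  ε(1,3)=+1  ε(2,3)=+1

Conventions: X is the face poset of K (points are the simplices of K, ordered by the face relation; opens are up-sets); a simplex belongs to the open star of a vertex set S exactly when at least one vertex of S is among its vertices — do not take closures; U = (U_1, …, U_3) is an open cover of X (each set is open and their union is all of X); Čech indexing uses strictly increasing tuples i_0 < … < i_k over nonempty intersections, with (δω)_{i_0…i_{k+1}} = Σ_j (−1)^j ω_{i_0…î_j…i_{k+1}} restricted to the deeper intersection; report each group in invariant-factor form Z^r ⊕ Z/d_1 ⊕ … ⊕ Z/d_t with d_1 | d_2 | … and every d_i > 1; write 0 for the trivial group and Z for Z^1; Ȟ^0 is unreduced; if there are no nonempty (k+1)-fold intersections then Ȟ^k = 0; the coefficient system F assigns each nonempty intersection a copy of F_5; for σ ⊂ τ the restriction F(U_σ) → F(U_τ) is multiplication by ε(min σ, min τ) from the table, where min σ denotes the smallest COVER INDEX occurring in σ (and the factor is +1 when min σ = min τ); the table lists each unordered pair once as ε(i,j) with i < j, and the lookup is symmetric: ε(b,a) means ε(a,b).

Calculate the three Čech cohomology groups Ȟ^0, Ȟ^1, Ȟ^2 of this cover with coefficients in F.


Ȟ^0 ≅ Z/5, Ȟ^1 ≅ Z/5 and Ȟ^2 ≅ 0

nonempty intersections:
  U1={{t2},{t7},{t1,t2},{t2,t6},{t4,t7},{t1,t2,t6}} U2={{t3},{t4},{t1,t3},{t1,t4},{t3,t4},{t4,t7},{t1,t3,t4}} U3={{t1},{t5},{t6},{t1,t2},{t1,t3},{t1,t4},{t1,t5},{t1,t6},{t2,t6},{t1,t2,t6},{t1,t3,t4}}
  U12={{t4,t7}} U13={{t1,t2},{t2,t6},{t1,t2,t6}} U23={{t1,t3},{t1,t4},{t1,t3,t4}}
C dims 3,3; δ0: rk_F5 2
Ȟ^0: (3−2)−0=1 ⇒ Z/5
Ȟ^1: (3−0)−2=1 ⇒ Z/5
Ȟ^2: (0−0)−0=0 ⇒ 0


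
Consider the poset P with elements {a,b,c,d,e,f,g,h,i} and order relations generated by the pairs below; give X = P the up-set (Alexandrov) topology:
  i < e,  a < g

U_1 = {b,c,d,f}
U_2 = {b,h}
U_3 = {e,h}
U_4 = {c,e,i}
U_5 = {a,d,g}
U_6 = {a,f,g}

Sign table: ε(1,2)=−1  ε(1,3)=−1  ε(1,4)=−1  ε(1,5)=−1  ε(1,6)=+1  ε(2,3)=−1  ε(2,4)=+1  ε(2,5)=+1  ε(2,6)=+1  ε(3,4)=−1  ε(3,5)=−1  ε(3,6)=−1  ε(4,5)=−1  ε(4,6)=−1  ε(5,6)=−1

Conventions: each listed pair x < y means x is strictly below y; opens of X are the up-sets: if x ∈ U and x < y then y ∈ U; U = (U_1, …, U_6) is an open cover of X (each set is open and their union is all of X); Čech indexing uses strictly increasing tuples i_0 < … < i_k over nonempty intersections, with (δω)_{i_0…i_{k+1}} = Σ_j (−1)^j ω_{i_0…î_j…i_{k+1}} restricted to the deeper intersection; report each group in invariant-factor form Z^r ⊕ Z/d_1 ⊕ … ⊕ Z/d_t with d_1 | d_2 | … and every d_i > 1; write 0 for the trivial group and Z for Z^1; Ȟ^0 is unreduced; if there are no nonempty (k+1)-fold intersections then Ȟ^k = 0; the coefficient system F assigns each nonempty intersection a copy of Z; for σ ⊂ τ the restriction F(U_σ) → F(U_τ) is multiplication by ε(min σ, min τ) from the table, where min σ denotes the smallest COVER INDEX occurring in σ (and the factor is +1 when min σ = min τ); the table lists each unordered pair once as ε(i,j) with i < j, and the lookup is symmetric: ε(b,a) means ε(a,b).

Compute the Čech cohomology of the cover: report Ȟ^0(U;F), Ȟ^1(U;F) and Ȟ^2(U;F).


Ȟ^0 ≅ Z; Ȟ^1 ≅ Z^2; Ȟ^2 ≅ 0

intersection data:
  U12={b} U14={c} U15={d} U16={f} U23={h} U34={e} U56={a,g}
C dims 6,7; δ0: rk 5, SNF 1^5
Ȟ^0 = (6 − 5) − 0 = 1, so Ȟ^0 ≅ Z
Ȟ^1 = (7 − 0) − 5 = 2, so Ȟ^1 ≅ Z^2
Ȟ^2 = (0 − 0) − 0 = 0, so Ȟ^2 ≅ 0


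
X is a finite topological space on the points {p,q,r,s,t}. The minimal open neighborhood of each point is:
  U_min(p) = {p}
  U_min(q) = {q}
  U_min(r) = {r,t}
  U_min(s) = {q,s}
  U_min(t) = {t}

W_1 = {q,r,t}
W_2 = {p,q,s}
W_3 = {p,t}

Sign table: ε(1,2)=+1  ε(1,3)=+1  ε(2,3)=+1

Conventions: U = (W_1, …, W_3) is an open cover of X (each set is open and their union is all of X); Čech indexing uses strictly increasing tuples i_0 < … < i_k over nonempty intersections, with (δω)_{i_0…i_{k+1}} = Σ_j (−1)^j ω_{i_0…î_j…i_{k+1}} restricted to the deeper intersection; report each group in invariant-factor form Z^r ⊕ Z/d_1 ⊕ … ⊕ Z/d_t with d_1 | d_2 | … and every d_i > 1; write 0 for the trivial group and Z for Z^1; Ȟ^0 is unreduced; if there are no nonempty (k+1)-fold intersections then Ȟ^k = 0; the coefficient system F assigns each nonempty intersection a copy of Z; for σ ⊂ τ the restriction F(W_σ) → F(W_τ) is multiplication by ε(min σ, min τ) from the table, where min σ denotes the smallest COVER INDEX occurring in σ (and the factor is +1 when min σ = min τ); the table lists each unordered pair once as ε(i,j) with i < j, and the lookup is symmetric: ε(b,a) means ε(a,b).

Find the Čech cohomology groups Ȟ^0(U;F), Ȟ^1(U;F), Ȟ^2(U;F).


intersection data:
  W12={q} W13={t} W23={p}
C dims 3,3; δ0: rk 2, SNF 1^2
Ȟ^0 = (3 − 2) − 0 = 1, so Ȟ^0 ≅ Z
Ȟ^1 = (3 − 0) − 2 = 1, so Ȟ^1 ≅ Z
Ȟ^2 = (0 − 0) − 0 = 0, so Ȟ^2 ≅ 0

Ȟ^0(U;F) ≅ Z, Ȟ^1(U;F) ≅ Z, Ȟ^2(U;F) ≅ 0


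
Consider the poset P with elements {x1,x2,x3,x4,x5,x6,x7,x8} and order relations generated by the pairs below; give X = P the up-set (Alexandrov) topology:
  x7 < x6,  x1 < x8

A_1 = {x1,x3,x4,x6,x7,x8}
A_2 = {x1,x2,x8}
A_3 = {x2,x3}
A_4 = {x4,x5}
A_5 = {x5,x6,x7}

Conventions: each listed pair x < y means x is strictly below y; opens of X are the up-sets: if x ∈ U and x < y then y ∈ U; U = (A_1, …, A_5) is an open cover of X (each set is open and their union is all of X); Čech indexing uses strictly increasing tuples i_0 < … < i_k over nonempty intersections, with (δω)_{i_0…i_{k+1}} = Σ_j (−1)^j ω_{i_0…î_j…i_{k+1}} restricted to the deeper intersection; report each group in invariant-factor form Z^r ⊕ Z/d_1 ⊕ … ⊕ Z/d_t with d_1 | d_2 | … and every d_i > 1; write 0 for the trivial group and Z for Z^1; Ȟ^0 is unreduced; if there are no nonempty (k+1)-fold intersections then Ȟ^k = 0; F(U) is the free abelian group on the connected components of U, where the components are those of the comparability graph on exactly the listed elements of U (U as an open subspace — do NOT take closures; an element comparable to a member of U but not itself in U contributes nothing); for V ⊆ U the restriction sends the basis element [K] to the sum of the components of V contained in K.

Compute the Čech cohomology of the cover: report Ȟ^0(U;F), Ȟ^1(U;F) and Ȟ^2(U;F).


nerve of the cover:
  A12={x1,x8} A13={x3} A14={x4} A15={x6,x7} A23={x2} A45={x5}
components per intersection:
  A1: {x1,x8} {x3} {x4} {x6,x7}
  A2: {x1,x8} {x2}
  A3: {x2} {x3}
  A4: {x4} {x5}
  A5: {x5} {x6,x7}
  A12: {x1,x8}
  A13: {x3}
  A14: {x4}
  A15: {x6,x7}
  A23: {x2}
  A45: {x5}
C dims 12,6; δ0: rk 6, SNF 1^6
Ȟ^0 = (12 − 6) − 0 = 6, so Ȟ^0 ≅ Z^6
Ȟ^1 = (6 − 0) − 6 = 0, so Ȟ^1 ≅ 0
Ȟ^2 = (0 − 0) − 0 = 0, so Ȟ^2 ≅ 0

Ȟ^0 = Z^6; Ȟ^1 = 0; Ȟ^2 = 0


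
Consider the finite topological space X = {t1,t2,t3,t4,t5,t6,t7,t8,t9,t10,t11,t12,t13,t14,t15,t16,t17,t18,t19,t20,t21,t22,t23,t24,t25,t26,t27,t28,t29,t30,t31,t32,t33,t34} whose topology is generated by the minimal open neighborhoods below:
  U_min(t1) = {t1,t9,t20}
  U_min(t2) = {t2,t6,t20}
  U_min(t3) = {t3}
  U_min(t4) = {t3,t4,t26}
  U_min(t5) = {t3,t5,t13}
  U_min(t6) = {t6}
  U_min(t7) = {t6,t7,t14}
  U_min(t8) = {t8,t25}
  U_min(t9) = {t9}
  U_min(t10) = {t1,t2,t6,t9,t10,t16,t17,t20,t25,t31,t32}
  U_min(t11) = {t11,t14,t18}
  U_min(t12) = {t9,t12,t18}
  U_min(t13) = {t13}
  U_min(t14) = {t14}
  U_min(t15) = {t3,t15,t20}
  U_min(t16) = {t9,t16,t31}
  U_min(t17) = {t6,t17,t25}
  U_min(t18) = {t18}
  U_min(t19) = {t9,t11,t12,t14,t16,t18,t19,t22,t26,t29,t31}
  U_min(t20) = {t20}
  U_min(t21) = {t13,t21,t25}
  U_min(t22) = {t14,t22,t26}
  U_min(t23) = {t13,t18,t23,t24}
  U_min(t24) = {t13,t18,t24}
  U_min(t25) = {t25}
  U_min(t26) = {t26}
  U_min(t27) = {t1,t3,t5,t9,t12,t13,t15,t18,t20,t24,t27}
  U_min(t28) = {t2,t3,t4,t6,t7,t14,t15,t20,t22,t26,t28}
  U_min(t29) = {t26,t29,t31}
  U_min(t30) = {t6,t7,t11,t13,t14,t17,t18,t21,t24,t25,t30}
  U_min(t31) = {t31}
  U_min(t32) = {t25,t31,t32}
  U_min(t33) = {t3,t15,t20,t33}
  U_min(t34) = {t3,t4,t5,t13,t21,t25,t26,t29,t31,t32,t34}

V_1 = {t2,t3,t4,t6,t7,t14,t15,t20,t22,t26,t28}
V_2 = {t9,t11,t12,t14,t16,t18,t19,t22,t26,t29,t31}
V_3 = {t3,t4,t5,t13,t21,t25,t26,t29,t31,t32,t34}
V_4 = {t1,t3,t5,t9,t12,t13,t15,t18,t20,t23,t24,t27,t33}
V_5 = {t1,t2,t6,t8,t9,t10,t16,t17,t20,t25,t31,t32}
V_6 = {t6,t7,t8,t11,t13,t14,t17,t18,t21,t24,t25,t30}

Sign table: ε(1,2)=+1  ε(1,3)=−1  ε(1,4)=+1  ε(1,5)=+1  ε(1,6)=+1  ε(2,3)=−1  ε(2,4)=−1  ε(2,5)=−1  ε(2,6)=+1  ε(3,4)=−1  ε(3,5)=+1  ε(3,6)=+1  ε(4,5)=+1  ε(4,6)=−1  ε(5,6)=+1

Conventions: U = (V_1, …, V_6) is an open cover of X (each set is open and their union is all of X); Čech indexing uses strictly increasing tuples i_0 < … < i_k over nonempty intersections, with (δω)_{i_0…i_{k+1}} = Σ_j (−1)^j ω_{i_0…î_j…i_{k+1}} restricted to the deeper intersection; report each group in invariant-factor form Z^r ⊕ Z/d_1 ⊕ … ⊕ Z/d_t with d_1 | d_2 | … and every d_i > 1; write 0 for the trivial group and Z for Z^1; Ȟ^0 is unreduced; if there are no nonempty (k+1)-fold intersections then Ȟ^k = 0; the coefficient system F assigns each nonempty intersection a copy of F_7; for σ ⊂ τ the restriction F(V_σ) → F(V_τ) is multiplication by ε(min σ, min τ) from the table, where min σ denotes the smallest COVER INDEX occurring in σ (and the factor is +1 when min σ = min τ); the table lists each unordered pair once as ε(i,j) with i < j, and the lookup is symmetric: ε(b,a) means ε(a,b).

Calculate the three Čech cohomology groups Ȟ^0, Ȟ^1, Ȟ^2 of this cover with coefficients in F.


Ȟ^0 ≅ 0, Ȟ^1 ≅ 0, Ȟ^2 ≅ Z/7

nerve simplices:
  V12={t14,t22,t26} V13={t3,t4,t26} V14={t3,t15,t20} V15={t2,t6,t20} V16={t6,t7,t14} V23={t26,t29,t31} V24={t9,t12,t18} V25={t9,t16,t31} V26={t11,t14,t18} V34={t3,t5,t13} V35={t25,t31,t32} V36={t13,t21,t25} V45={t1,t9,t20} V46={t13,t18,t24} V56={t6,t8,t17,t25}
  V123={t26} V126={t14} V134={t3} V145={t20} V156={t6} V235={t31} V245={t9} V246={t18} V346={t13} V356={t25}
C dims 6,15,10; δ0: rk_F7 6; δ1: rk_F7 9
degree 0: 6−6−0 = 0 → Ȟ^0 ≅ 0
degree 1: 15−9−6 = 0 → Ȟ^1 ≅ 0
degree 2: 10−0−9 = 1 → Ȟ^2 ≅ Z/7


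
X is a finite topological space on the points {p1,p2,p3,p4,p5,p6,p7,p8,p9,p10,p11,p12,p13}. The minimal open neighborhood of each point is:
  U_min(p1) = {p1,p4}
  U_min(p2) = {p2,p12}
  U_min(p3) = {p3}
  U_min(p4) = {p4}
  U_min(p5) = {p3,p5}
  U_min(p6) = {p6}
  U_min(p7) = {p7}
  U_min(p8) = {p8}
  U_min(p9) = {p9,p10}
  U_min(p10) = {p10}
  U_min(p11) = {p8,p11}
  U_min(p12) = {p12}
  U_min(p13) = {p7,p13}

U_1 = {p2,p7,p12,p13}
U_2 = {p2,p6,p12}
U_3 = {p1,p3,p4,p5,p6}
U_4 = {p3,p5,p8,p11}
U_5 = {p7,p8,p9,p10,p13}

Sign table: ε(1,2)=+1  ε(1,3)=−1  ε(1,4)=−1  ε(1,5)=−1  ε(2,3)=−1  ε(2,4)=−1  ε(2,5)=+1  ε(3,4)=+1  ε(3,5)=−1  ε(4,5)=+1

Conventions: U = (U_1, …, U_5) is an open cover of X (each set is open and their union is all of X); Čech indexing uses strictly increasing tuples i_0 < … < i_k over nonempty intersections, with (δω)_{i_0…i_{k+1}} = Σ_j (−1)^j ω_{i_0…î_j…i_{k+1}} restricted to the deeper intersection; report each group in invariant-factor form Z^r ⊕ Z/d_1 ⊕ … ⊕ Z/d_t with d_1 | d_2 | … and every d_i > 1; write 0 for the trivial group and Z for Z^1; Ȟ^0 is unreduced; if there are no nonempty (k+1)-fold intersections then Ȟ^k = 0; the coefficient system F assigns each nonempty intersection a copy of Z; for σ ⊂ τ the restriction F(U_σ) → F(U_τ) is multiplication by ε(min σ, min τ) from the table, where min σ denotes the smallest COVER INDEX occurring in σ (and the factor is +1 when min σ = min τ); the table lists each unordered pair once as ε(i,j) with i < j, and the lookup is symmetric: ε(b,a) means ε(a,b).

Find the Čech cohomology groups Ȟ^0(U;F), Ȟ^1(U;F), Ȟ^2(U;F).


cover nerve:
  U12={p2,p12} U15={p7,p13} U23={p6} U34={p3,p5} U45={p8}
C dims 5,5; δ0: rk 4, SNF 1^4
Ȟ^0: (5−4)−0=1 ⇒ Z
Ȟ^1: (5−0)−4=1 ⇒ Z
Ȟ^2: (0−0)−0=0 ⇒ 0

Ȟ^0 ≅ Z; Ȟ^1 ≅ Z; Ȟ^2 ≅ 0


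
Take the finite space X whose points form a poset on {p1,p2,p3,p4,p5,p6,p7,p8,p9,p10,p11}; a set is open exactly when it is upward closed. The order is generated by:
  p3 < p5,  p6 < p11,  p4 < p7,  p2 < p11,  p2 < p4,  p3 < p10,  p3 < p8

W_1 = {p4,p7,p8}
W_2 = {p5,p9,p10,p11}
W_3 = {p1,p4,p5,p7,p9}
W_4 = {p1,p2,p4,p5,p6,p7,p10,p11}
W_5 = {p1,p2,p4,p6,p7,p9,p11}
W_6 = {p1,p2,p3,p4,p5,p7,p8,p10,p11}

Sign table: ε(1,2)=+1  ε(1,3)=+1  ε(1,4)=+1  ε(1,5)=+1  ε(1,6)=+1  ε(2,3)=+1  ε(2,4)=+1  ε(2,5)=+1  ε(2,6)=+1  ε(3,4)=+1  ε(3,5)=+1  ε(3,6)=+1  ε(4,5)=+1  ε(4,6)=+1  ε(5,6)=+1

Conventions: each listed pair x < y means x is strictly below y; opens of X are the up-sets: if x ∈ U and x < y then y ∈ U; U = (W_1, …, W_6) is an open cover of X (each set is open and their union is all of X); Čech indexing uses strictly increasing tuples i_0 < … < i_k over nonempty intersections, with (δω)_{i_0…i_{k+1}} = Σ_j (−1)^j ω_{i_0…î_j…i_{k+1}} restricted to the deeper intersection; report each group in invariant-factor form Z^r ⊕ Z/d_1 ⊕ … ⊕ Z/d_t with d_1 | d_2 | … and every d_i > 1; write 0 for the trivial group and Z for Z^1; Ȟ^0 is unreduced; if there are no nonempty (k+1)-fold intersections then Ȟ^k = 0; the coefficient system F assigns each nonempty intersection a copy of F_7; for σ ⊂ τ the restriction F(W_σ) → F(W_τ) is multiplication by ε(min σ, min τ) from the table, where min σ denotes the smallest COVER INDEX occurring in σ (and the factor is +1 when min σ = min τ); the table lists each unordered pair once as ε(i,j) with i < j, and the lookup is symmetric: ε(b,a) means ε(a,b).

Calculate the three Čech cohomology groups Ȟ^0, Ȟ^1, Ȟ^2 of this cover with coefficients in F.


cover nerve:
  W13={p4,p7} W14={p4,p7} W15={p4,p7} W16={p4,p7,p8} W23={p5,p9} W24={p5,p10,p11} W25={p9,p11} W26={p5,p10,p11} W34={p1,p4,p5,p7} W35={p1,p4,p7,p9} W36={p1,p4,p5,p7} W45={p1,p2,p4,p6,p7,p11} W46={p1,p2,p4,p5,p7,p10,p11} W56={p1,p2,p4,p7,p11}
  W134={p4,p7} W135={p4,p7} W136={p4,p7} W145={p4,p7} W146={p4,p7} W156={p4,p7} W234={p5} W235={p9} W236={p5} W245={p11} W246={p5,p10,p11} W256={p11} W345={p1,p4,p7} W346={p1,p4,p5,p7} W356={p1,p4,p7} W456={p1,p2,p4,p7,p11}
  W1345={p4,p7} W1346={p4,p7} W1356={p4,p7} W1456={p4,p7} W2346={p5} W2456={p11} W3456={p1,p4,p7}
  W13456={p4,p7}
C dims 6,14,16,7; δ0: rk_F7 5; δ1: rk_F7 9; δ2: rk_F7 6
Ȟ^0: (6−5)−0=1 ⇒ Z/7
Ȟ^1: (14−9)−5=0 ⇒ 0
Ȟ^2: (16−6)−9=1 ⇒ Z/7

Ȟ^0(U;F) ≅ Z/7,  Ȟ^1(U;F) ≅ 0,  Ȟ^2(U;F) ≅ Z/7


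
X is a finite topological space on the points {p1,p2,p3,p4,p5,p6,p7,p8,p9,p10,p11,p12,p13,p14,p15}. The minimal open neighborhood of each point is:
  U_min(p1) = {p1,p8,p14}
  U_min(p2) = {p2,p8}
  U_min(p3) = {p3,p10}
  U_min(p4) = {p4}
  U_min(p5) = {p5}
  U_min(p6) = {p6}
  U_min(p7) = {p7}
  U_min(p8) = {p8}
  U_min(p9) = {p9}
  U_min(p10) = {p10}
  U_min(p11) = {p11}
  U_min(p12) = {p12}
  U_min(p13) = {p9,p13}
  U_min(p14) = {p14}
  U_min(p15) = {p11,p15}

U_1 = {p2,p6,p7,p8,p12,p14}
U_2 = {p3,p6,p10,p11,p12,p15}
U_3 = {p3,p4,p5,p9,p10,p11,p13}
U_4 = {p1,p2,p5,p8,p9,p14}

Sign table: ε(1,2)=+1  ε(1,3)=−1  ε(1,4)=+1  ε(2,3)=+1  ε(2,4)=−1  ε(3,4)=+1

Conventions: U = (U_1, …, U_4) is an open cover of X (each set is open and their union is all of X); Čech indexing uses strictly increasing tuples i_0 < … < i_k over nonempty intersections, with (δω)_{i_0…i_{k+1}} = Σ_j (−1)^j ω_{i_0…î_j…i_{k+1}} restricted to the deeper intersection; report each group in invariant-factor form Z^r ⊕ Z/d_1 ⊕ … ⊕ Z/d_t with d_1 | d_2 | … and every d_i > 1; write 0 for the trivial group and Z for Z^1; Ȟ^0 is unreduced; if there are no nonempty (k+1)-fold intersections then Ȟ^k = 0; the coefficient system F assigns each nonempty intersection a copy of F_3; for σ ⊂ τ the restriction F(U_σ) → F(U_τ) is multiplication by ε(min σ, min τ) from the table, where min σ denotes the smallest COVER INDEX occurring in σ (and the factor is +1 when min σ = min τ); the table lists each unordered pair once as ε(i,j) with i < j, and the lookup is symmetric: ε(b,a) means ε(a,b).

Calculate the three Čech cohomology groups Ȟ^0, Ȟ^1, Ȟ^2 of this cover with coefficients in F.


nerve simplices:
  U12={p6,p12} U14={p2,p8,p14} U23={p3,p10,p11} U34={p5,p9}
C dims 4,4; δ0: rk_F3 3
degree 0: 4−3−0 = 1 → Ȟ^0 ≅ Z/3
degree 1: 4−0−3 = 1 → Ȟ^1 ≅ Z/3
degree 2: 0−0−0 = 0 → Ȟ^2 ≅ 0

Ȟ^0 ≅ Z/3, Ȟ^1 ≅ Z/3, Ȟ^2 ≅ 0


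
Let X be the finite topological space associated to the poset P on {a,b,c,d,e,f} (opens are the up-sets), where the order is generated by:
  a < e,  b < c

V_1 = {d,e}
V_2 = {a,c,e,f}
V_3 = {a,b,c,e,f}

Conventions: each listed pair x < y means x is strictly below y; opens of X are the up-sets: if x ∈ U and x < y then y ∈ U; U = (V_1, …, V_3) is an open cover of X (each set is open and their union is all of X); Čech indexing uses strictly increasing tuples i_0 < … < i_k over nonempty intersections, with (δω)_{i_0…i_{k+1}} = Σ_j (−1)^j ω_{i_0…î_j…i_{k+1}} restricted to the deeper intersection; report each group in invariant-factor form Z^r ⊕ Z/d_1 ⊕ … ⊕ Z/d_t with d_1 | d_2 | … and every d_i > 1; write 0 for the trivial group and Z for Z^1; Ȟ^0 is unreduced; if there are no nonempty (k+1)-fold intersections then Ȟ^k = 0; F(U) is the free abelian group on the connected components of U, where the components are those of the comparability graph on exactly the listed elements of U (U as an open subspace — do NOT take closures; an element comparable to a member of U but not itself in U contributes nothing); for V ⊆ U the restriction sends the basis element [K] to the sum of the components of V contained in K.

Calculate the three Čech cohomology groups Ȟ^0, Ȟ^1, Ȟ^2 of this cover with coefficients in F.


Ȟ^0 ≅ Z^4; Ȟ^1 ≅ 0; Ȟ^2 ≅ 0

intersection data:
  V12={e} V13={e} V23={a,c,e,f}
  V123={e}
components per intersection:
  V1: {d} {e}
  V2: {a,e} {c} {f}
  V3: {a,e} {b,c} {f}
  V12: {e}
  V13: {e}
  V23: {a,e} {c} {f}
  V123: {e}
C dims 8,5,1; δ0: rk 4, SNF 1^4; δ1: rk 1, SNF 1^1
Ȟ^0 = (8 − 4) − 0 = 4, so Ȟ^0 ≅ Z^4
Ȟ^1 = (5 − 1) − 4 = 0, so Ȟ^1 ≅ 0
Ȟ^2 = (1 − 0) − 1 = 0, so Ȟ^2 ≅ 0


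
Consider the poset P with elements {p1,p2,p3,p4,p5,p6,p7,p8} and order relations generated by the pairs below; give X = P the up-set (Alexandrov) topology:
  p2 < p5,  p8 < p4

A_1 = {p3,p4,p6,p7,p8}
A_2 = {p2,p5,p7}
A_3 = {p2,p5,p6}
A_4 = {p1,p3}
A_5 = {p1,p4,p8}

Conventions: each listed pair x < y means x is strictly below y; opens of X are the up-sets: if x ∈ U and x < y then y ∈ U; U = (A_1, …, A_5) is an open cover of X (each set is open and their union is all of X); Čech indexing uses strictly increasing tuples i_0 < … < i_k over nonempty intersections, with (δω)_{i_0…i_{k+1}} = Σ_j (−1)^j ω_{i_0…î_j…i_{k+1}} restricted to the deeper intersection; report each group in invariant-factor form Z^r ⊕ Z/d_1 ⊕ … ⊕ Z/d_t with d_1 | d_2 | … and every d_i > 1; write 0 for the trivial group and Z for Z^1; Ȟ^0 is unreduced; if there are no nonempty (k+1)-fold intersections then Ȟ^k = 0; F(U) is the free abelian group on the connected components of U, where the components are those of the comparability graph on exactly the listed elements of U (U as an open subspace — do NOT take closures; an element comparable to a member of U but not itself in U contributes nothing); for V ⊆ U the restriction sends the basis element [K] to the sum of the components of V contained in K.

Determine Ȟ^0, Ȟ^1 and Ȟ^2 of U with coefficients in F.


Ȟ^0 = Z^6,  Ȟ^1 = 0,  Ȟ^2 = 0

nerve simplices:
  A12={p7} A13={p6} A14={p3} A15={p4,p8} A23={p2,p5} A45={p1}
components per intersection:
  A1: {p3} {p4,p8} {p6} {p7}
  A2: {p2,p5} {p7}
  A3: {p2,p5} {p6}
  A4: {p1} {p3}
  A5: {p1} {p4,p8}
  A12: {p7}
  A13: {p6}
  A14: {p3}
  A15: {p4,p8}
  A23: {p2,p5}
  A45: {p1}
C dims 12,6; δ0: rk 6, SNF 1^6
degree 0: 12−6−0 = 6 → Ȟ^0 ≅ Z^6
degree 1: 6−0−6 = 0 → Ȟ^1 ≅ 0
degree 2: 0−0−0 = 0 → Ȟ^2 ≅ 0


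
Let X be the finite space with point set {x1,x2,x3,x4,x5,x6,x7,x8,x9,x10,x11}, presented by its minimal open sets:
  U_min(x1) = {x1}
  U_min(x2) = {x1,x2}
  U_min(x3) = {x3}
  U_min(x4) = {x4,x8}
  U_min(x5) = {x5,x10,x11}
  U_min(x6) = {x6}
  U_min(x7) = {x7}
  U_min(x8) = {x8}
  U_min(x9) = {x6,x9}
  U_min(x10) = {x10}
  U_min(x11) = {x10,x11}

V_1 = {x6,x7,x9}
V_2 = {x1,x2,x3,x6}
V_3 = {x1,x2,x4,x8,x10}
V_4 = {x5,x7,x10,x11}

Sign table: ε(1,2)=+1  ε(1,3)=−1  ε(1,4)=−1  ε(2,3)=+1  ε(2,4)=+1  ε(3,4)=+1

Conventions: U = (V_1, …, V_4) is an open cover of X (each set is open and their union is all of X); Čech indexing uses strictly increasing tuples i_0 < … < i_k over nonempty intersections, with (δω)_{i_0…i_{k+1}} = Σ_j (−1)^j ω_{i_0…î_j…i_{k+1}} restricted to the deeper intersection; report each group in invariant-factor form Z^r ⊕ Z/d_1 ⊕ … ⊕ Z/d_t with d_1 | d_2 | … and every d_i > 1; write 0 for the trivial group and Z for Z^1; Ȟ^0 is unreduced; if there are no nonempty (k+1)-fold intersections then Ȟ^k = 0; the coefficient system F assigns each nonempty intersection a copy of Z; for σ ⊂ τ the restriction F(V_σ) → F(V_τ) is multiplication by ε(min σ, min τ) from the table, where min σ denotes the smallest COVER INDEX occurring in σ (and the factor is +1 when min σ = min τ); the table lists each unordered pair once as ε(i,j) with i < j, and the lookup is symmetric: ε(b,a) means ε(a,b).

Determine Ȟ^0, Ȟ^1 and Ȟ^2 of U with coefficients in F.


Ȟ^0 = 0,  Ȟ^1 = Z/2,  Ȟ^2 = 0

cover nerve:
  V12={x6} V14={x7} V23={x1,x2} V34={x10}
C dims 4,4; δ0: rk 4, SNF 1^3·2
Ȟ^0: (4−4)−0=0 ⇒ 0
Ȟ^1: (4−0)−4=0 plus torsion [2] ⇒ Z/2
Ȟ^2: (0−0)−0=0 ⇒ 0


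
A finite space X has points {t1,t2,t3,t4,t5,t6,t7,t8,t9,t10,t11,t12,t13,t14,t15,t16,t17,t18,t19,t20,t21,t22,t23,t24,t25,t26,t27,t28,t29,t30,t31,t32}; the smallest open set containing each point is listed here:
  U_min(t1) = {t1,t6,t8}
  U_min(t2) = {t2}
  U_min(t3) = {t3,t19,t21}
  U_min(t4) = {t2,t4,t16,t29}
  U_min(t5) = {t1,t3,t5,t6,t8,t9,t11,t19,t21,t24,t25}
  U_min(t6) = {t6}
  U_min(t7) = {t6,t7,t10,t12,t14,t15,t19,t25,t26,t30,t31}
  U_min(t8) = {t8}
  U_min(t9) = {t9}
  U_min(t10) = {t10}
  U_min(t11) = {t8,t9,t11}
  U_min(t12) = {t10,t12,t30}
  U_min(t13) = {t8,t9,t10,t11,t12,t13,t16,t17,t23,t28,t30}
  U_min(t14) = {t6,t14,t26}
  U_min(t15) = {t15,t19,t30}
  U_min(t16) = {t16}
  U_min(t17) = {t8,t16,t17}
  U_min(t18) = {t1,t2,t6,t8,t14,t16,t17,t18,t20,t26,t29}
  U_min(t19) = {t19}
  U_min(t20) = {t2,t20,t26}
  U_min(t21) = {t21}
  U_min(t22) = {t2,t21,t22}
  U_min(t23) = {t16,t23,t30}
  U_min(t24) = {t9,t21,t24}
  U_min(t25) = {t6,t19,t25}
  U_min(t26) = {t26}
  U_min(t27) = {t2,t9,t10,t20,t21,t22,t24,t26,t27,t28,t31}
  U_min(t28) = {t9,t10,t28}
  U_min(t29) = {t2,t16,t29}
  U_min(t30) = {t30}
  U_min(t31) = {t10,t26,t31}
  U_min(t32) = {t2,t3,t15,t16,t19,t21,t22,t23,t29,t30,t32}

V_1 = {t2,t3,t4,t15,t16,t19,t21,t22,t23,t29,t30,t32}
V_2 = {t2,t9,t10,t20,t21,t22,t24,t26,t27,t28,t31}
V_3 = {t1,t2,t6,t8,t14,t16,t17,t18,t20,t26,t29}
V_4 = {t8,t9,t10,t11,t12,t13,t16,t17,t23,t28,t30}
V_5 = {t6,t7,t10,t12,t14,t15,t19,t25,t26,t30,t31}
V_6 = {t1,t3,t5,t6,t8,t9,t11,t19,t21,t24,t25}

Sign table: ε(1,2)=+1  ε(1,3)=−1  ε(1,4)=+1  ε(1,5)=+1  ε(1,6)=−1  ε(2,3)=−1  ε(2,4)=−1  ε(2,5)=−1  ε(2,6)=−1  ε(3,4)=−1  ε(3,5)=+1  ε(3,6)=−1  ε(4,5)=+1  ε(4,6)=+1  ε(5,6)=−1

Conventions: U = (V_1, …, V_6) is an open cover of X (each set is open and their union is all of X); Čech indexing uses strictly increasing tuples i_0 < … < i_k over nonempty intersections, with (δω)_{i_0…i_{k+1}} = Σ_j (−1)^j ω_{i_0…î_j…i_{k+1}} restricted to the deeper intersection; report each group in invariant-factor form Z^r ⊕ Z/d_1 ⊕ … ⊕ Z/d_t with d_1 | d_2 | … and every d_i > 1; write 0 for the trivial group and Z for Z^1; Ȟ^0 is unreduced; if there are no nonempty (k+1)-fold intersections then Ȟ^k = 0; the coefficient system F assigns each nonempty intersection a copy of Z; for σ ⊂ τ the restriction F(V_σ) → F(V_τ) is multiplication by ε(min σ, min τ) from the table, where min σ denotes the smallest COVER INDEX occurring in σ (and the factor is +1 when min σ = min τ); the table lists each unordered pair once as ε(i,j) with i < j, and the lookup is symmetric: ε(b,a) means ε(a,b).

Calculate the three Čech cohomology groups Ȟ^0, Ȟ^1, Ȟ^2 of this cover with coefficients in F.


intersection data:
  V12={t2,t21,t22} V13={t2,t16,t29} V14={t16,t23,t30} V15={t15,t19,t30} V16={t3,t19,t21} V23={t2,t20,t26} V24={t9,t10,t28} V25={t10,t26,t31} V26={t9,t21,t24} V34={t8,t16,t17} V35={t6,t14,t26} V36={t1,t6,t8} V45={t10,t12,t30} V46={t8,t9,t11} V56={t6,t19,t25}
  V123={t2} V126={t21} V134={t16} V145={t30} V156={t19} V235={t26} V245={t10} V246={t9} V346={t8} V356={t6}
C dims 6,15,10; δ0: rk 6, SNF 1^5·2; δ1: rk 9, SNF 1^9
Ȟ^0 = (6 − 6) − 0 = 0, so Ȟ^0 ≅ 0
Ȟ^1 = (15 − 9) − 6 = 0 plus torsion [2], so Ȟ^1 ≅ Z/2
Ȟ^2 = (10 − 0) − 9 = 1, so Ȟ^2 ≅ Z

Ȟ^0 = 0, Ȟ^1 = Z/2 and Ȟ^2 = Z
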